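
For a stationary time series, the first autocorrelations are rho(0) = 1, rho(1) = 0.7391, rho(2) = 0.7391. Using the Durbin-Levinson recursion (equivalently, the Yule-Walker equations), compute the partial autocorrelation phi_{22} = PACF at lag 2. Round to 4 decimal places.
\phi_{22} = 0.4250

The PACF at lag k is phi_{kk}, the last component of the solution
to the Yule-Walker system G_k phi = r_k where
  (G_k)_{ij} = rho(|i - j|), (r_k)_i = rho(i), i,j = 1..k.
Equivalently, Durbin-Levinson gives phi_{kk} iteratively:
  phi_{11} = rho(1)
  phi_{kk} = [rho(k) - sum_{j=1..k-1} phi_{k-1,j} rho(k-j)]
            / [1 - sum_{j=1..k-1} phi_{k-1,j} rho(j)],
  phi_{k,j} = phi_{k-1,j} - phi_{kk} phi_{k-1,k-j},  j = 1..k-1.
Step k = 1:
  phi_11 = rho(1) = 0.7391.
Step k = 2:
  phi_22 = [rho(2) - phi_11 rho(1)] / [1 - phi_11 rho(1)] = [0.7391 - (0.7391)(0.7391)] / [1 - (0.7391)(0.7391)]
         = 0.19283119 / 0.45373119 = 0.425.
Therefore phi_{22} = 0.4250.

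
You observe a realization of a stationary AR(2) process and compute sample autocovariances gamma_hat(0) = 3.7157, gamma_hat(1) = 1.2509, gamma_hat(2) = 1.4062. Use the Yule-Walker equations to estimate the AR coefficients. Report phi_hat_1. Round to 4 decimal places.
\hat\phi_{1} = 0.2360

The Yule-Walker equations for an AR(p) process read, in matrix form,
  Gamma_p phi = r_p,   with   (Gamma_p)_{ij} = gamma(|i - j|),
                       (r_p)_i = gamma(i),   i,j = 1..p.
Substitute the sample gammas (Toeplitz matrix and right-hand side of size 2):
  Gamma_p = [[3.7157, 1.2509], [1.2509, 3.7157]]
  r_p     = [1.2509, 1.4062]
Written out:
  3.7157 phi_1 + 1.2509 phi_2 = 1.2509
  1.2509 phi_1 + 3.7157 phi_2 = 1.4062
Solve by Cramer's rule:
  det = gamma(0)^2 - gamma(1)^2 = (3.7157)^2 - (1.2509)^2 = 13.80642649 - 1.56475081 = 12.24167568
  phi_hat_1 = [gamma(1) gamma(0) - gamma(1) gamma(2)] / det = [(1.2509)(3.7157) - (1.2509)(1.4062)] / 12.24167568 = 2.88895355 / 12.24167568 = 0.236
  phi_hat_2 = [gamma(0) gamma(2) - gamma(1)^2] / det = [(3.7157)(1.4062) - (1.2509)^2] / 12.24167568 = 3.66026653 / 12.24167568 = 0.299
So phi_hat = [0.2360, 0.2990].
Therefore phi_hat_1 = 0.2360.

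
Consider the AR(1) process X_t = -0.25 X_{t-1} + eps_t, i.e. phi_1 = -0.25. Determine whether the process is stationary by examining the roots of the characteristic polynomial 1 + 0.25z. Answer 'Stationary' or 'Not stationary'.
\text{Stationary}

The AR(p) characteristic polynomial is P(z) = 1 + 0.25z.
Stationarity requires all roots to lie outside the unit circle, i.e. |z| > 1 for every root.
This is linear in z: 1 + (0.25) z = 0  =>  z = -1/(0.25) = -4,  |z| = 4.
Moduli of all roots: 4.0000.
All moduli strictly greater than 1? Yes.
Verdict: Stationary.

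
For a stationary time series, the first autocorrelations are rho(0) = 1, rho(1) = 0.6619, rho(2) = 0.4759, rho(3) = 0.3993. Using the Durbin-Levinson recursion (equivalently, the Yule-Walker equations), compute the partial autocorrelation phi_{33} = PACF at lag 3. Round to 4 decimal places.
\phi_{33} = 0.1090

The PACF at lag k is phi_{kk}, the last component of the solution
to the Yule-Walker system G_k phi = r_k where
  (G_k)_{ij} = rho(|i - j|), (r_k)_i = rho(i), i,j = 1..k.
Equivalently, Durbin-Levinson gives phi_{kk} iteratively:
  phi_{11} = rho(1)
  phi_{kk} = [rho(k) - sum_{j=1..k-1} phi_{k-1,j} rho(k-j)]
            / [1 - sum_{j=1..k-1} phi_{k-1,j} rho(j)],
  phi_{k,j} = phi_{k-1,j} - phi_{kk} phi_{k-1,k-j},  j = 1..k-1.
Step k = 1:
  phi_11 = rho(1) = 0.6619.
Step k = 2:
  phi_22 = [rho(2) - phi_11 rho(1)] / [1 - phi_11 rho(1)] = [0.4759 - (0.6619)(0.6619)] / [1 - (0.6619)(0.6619)]
         = 0.03778839 / 0.56188839 = 0.067252.
  Update: phi_21 = phi_11 - phi_22 phi_11 = 0.6619 - (0.067252)(0.6619) = 0.617386.
Step k = 3:
  phi_33 = [rho(3) - phi_21 rho(2) - phi_22 rho(1)] / [1 - phi_21 rho(1) - phi_22 rho(2)]
    numerator   = 0.3993 - (0.617386)(0.4759) - (0.067252)(0.6619) = 0.06097178
    denominator = 1 - (0.617386)(0.6619) - (0.067252)(0.4759) = 0.55934703
  phi_33 = 0.06097178 / 0.55934703 = 0.109.
Therefore phi_{33} = 0.1090.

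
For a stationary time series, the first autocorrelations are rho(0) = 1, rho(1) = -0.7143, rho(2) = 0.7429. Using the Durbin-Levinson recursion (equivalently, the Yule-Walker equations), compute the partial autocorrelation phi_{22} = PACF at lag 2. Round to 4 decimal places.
\phi_{22} = 0.4751

The PACF at lag k is phi_{kk}, the last component of the solution
to the Yule-Walker system G_k phi = r_k where
  (G_k)_{ij} = rho(|i - j|), (r_k)_i = rho(i), i,j = 1..k.
Equivalently, Durbin-Levinson gives phi_{kk} iteratively:
  phi_{11} = rho(1)
  phi_{kk} = [rho(k) - sum_{j=1..k-1} phi_{k-1,j} rho(k-j)]
            / [1 - sum_{j=1..k-1} phi_{k-1,j} rho(j)],
  phi_{k,j} = phi_{k-1,j} - phi_{kk} phi_{k-1,k-j},  j = 1..k-1.
Step k = 1:
  phi_11 = rho(1) = -0.7143.
Step k = 2:
  phi_22 = [rho(2) - phi_11 rho(1)] / [1 - phi_11 rho(1)] = [0.7429 - (-0.7143)(-0.7143)] / [1 - (-0.7143)(-0.7143)]
         = 0.23267551 / 0.48977551 = 0.4751.
Therefore phi_{22} = 0.4751.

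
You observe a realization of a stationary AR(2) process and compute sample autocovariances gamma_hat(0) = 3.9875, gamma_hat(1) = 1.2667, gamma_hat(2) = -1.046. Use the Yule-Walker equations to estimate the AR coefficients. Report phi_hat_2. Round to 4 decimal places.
\hat\phi_{2} = -0.4040

The Yule-Walker equations for an AR(p) process read, in matrix form,
  Gamma_p phi = r_p,   with   (Gamma_p)_{ij} = gamma(|i - j|),
                       (r_p)_i = gamma(i),   i,j = 1..p.
Substitute the sample gammas (Toeplitz matrix and right-hand side of size 2):
  Gamma_p = [[3.9875, 1.2667], [1.2667, 3.9875]]
  r_p     = [1.2667, -1.046]
Written out:
  3.9875 phi_1 + 1.2667 phi_2 = 1.2667
  1.2667 phi_1 + 3.9875 phi_2 = -1.046
Solve by Cramer's rule:
  det = gamma(0)^2 - gamma(1)^2 = (3.9875)^2 - (1.2667)^2 = 15.90015625 - 1.60452889 = 14.29562736
  phi_hat_1 = [gamma(1) gamma(0) - gamma(1) gamma(2)] / det = [(1.2667)(3.9875) - (1.2667)(-1.046)] / 14.29562736 = 6.37593445 / 14.29562736 = 0.446
  phi_hat_2 = [gamma(0) gamma(2) - gamma(1)^2] / det = [(3.9875)(-1.046) - (1.2667)^2] / 14.29562736 = -5.77545389 / 14.29562736 = -0.404
So phi_hat = [0.4460, -0.4040].
Therefore phi_hat_2 = -0.4040.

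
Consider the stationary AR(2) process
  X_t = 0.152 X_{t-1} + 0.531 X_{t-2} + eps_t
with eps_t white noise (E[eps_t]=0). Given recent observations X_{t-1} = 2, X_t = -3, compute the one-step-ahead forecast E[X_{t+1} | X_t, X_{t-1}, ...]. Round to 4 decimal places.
E[X_{t+1} \mid \mathcal F_t] = 0.6060

For an AR(p) model X_t = c + sum_i phi_i X_{t-i} + eps_t, the
one-step-ahead conditional mean is
  E[X_{t+1} | X_t, ...] = c + sum_i phi_i X_{t+1-i}.
Substitute known values:
  E[X_{t+1} | ...] = (0.152) * (-3) + (0.531) * (2)
                   = 0.6060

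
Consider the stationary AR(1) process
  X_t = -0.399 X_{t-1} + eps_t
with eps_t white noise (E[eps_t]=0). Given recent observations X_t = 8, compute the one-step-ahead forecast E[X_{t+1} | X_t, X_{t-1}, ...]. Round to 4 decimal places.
E[X_{t+1} \mid \mathcal F_t] = -3.1920

For an AR(p) model X_t = c + sum_i phi_i X_{t-i} + eps_t, the
one-step-ahead conditional mean is
  E[X_{t+1} | X_t, ...] = c + sum_i phi_i X_{t+1-i}.
Substitute known values:
  E[X_{t+1} | ...] = (-0.399) * (8)
                   = -3.1920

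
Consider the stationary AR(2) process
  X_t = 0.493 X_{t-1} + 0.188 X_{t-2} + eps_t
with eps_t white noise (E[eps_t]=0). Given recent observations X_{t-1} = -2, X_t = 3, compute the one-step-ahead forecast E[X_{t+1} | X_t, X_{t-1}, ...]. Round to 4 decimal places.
E[X_{t+1} \mid \mathcal F_t] = 1.1030

For an AR(p) model X_t = c + sum_i phi_i X_{t-i} + eps_t, the
one-step-ahead conditional mean is
  E[X_{t+1} | X_t, ...] = c + sum_i phi_i X_{t+1-i}.
Substitute known values:
  E[X_{t+1} | ...] = (0.493) * (3) + (0.188) * (-2)
                   = 1.1030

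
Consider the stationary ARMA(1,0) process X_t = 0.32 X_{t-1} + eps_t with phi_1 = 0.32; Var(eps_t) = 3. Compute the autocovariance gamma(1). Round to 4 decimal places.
\gamma(1) = 1.0695

Multiply the model equation by X_{t-k} and take expectations. With theta_0 = psi_0 = 1 and psi_j the MA(infinity) weights, this gives
  gamma(k) - sum_i phi_i gamma(k-i) = c_k,
  c_k = sigma^2 * sum_{j=k..q} theta_j psi_{j-k}   (c_k = 0 for k > q),
using gamma(-m) = gamma(m).
Pure AR (q = 0): c_0 = sigma^2 = 3, c_k = 0 for k >= 1.
Equations for k = 0 and k = 1 (AR order 1):
  gamma(0) = phi_1 gamma(1) + c_0
  gamma(1) = phi_1 gamma(0) + c_1
Substituting the second into the first: gamma(0) (1 - phi_1^2) = c_0 + phi_1 c_1, so
  gamma(0) = c_0 / (1 - phi_1^2) = 3 / (1 - (0.32)^2) = 3 / 0.8976 = 3.342246.
  gamma(1) = phi_1 gamma(0) = (0.32)(3.342246) = 1.069519.
Therefore gamma(1) = 1.0695 (to 4 decimal places).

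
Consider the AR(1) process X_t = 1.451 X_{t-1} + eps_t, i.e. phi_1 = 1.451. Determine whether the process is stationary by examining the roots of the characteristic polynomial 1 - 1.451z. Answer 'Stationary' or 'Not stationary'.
\text{Not stationary}

The AR(p) characteristic polynomial is P(z) = 1 - 1.451z.
Stationarity requires all roots to lie outside the unit circle, i.e. |z| > 1 for every root.
This is linear in z: 1 + (-1.451) z = 0  =>  z = -1/(-1.451) = 0.68918,  |z| = 0.68918.
Moduli of all roots: 0.6892.
All moduli strictly greater than 1? No.
Verdict: Not stationary.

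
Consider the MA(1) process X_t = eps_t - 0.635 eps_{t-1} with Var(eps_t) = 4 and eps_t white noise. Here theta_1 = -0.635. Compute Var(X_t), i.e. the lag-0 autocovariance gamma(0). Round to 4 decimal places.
\gamma(0) = 5.6129

For an MA(q) process X_t = eps_t + sum_i theta_i eps_{t-i} with
Var(eps_t) = sigma^2, the variance is
  gamma(0) = sigma^2 * (1 + sum_i theta_i^2).
  sum_i theta_i^2 = (-0.635)^2 = 0.403225.
  gamma(0) = 4 * (1 + 0.403225) = 4 * 1.403225 = 5.6129.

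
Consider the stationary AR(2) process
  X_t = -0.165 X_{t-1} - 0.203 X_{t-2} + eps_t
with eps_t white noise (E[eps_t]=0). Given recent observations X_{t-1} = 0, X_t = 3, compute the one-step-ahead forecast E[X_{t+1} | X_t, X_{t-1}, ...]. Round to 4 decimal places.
E[X_{t+1} \mid \mathcal F_t] = -0.4950

For an AR(p) model X_t = c + sum_i phi_i X_{t-i} + eps_t, the
one-step-ahead conditional mean is
  E[X_{t+1} | X_t, ...] = c + sum_i phi_i X_{t+1-i}.
Substitute known values:
  E[X_{t+1} | ...] = (-0.165) * (3) + (-0.203) * (0)
                   = -0.4950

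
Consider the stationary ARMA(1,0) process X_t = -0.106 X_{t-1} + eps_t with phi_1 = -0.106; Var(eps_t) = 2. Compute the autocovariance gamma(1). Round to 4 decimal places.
\gamma(1) = -0.2144

Multiply the model equation by X_{t-k} and take expectations. With theta_0 = psi_0 = 1 and psi_j the MA(infinity) weights, this gives
  gamma(k) - sum_i phi_i gamma(k-i) = c_k,
  c_k = sigma^2 * sum_{j=k..q} theta_j psi_{j-k}   (c_k = 0 for k > q),
using gamma(-m) = gamma(m).
Pure AR (q = 0): c_0 = sigma^2 = 2, c_k = 0 for k >= 1.
Equations for k = 0 and k = 1 (AR order 1):
  gamma(0) = phi_1 gamma(1) + c_0
  gamma(1) = phi_1 gamma(0) + c_1
Substituting the second into the first: gamma(0) (1 - phi_1^2) = c_0 + phi_1 c_1, so
  gamma(0) = c_0 / (1 - phi_1^2) = 2 / (1 - (-0.106)^2) = 2 / 0.988764 = 2.022727.
  gamma(1) = phi_1 gamma(0) = (-0.106)(2.022727) = -0.214409.
Therefore gamma(1) = -0.2144 (to 4 decimal places).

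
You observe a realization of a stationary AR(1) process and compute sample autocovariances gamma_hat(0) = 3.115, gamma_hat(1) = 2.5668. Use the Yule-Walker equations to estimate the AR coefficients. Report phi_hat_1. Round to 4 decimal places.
\hat\phi_{1} = 0.8240

The Yule-Walker equations for an AR(p) process read, in matrix form,
  Gamma_p phi = r_p,   with   (Gamma_p)_{ij} = gamma(|i - j|),
                       (r_p)_i = gamma(i),   i,j = 1..p.
Substitute the sample gammas (Toeplitz matrix and right-hand side of size 1):
  Gamma_p = [[3.115]]
  r_p     = [2.5668]
With p = 1 this is the single equation gamma(0) phi_1 = gamma(1):
  phi_hat_1 = gamma(1) / gamma(0) = 2.5668 / 3.115 = 0.8240.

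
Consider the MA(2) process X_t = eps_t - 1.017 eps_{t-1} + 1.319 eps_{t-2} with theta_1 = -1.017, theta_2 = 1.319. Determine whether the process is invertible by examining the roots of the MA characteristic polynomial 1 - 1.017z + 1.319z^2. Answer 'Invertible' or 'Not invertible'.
\text{Not invertible}

The MA(q) characteristic polynomial is P(z) = 1 - 1.017z + 1.319z^2.
Invertibility requires all roots to lie outside the unit circle, i.e. |z| > 1 for every root.
Set 1 + (-1.017) z + (1.319) z^2 = 0, i.e. a z^2 + b z + c = 0 with a = 1.319, b = -1.017, c = 1.
Discriminant D = b^2 - 4ac = (-1.017)^2 - 4*(1.319)*1 = 1.034289 - (5.276) = -4.241711.
D < 0, so the roots are the complex-conjugate pair z = (-b +/- i sqrt(-D)) / (2a) = 0.3855 +/- 0.7807i.
For a conjugate pair |z|^2 = z * conj(z) = (product of roots) = c/a = 1/(1.319) = 0.75815, so |z| = sqrt(0.75815) = 0.8707 for both roots.
Moduli of all roots: 0.8707, 0.8707.
All moduli strictly greater than 1? No.
Verdict: Not invertible.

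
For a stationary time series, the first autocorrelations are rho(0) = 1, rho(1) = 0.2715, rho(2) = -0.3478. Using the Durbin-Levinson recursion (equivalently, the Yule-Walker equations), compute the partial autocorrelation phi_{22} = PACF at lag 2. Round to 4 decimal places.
\phi_{22} = -0.4551

The PACF at lag k is phi_{kk}, the last component of the solution
to the Yule-Walker system G_k phi = r_k where
  (G_k)_{ij} = rho(|i - j|), (r_k)_i = rho(i), i,j = 1..k.
Equivalently, Durbin-Levinson gives phi_{kk} iteratively:
  phi_{11} = rho(1)
  phi_{kk} = [rho(k) - sum_{j=1..k-1} phi_{k-1,j} rho(k-j)]
            / [1 - sum_{j=1..k-1} phi_{k-1,j} rho(j)],
  phi_{k,j} = phi_{k-1,j} - phi_{kk} phi_{k-1,k-j},  j = 1..k-1.
Step k = 1:
  phi_11 = rho(1) = 0.2715.
Step k = 2:
  phi_22 = [rho(2) - phi_11 rho(1)] / [1 - phi_11 rho(1)] = [-0.3478 - (0.2715)(0.2715)] / [1 - (0.2715)(0.2715)]
         = -0.42151225 / 0.92628775 = -0.4551.
Therefore phi_{22} = -0.4551.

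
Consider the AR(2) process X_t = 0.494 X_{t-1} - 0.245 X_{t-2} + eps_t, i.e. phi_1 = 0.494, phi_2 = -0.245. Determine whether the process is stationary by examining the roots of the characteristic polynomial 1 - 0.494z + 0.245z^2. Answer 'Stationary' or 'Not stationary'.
\text{Stationary}

The AR(p) characteristic polynomial is P(z) = 1 - 0.494z + 0.245z^2.
Stationarity requires all roots to lie outside the unit circle, i.e. |z| > 1 for every root.
Set 1 + (-0.494) z + (0.245) z^2 = 0, i.e. a z^2 + b z + c = 0 with a = 0.245, b = -0.494, c = 1.
Discriminant D = b^2 - 4ac = (-0.494)^2 - 4*(0.245)*1 = 0.244036 - (0.98) = -0.735964.
D < 0, so the roots are the complex-conjugate pair z = (-b +/- i sqrt(-D)) / (2a) = 1.0082 +/- 1.7508i.
For a conjugate pair |z|^2 = z * conj(z) = (product of roots) = c/a = 1/(0.245) = 4.081633, so |z| = sqrt(4.081633) = 2.0203 for both roots.
Moduli of all roots: 2.0203, 2.0203.
All moduli strictly greater than 1? Yes.
Verdict: Stationary.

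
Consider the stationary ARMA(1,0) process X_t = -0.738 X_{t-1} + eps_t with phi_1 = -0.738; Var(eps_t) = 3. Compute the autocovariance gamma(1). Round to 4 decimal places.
\gamma(1) = -4.8621

Multiply the model equation by X_{t-k} and take expectations. With theta_0 = psi_0 = 1 and psi_j the MA(infinity) weights, this gives
  gamma(k) - sum_i phi_i gamma(k-i) = c_k,
  c_k = sigma^2 * sum_{j=k..q} theta_j psi_{j-k}   (c_k = 0 for k > q),
using gamma(-m) = gamma(m).
Pure AR (q = 0): c_0 = sigma^2 = 3, c_k = 0 for k >= 1.
Equations for k = 0 and k = 1 (AR order 1):
  gamma(0) = phi_1 gamma(1) + c_0
  gamma(1) = phi_1 gamma(0) + c_1
Substituting the second into the first: gamma(0) (1 - phi_1^2) = c_0 + phi_1 c_1, so
  gamma(0) = c_0 / (1 - phi_1^2) = 3 / (1 - (-0.738)^2) = 3 / 0.455356 = 6.588252.
  gamma(1) = phi_1 gamma(0) = (-0.738)(6.588252) = -4.86213.
Therefore gamma(1) = -4.8621 (to 4 decimal places).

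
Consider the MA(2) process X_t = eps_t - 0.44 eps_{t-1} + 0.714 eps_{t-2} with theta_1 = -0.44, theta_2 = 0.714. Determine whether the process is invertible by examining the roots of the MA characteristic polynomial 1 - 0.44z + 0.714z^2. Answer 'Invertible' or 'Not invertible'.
\text{Invertible}

The MA(q) characteristic polynomial is P(z) = 1 - 0.44z + 0.714z^2.
Invertibility requires all roots to lie outside the unit circle, i.e. |z| > 1 for every root.
Set 1 + (-0.44) z + (0.714) z^2 = 0, i.e. a z^2 + b z + c = 0 with a = 0.714, b = -0.44, c = 1.
Discriminant D = b^2 - 4ac = (-0.44)^2 - 4*(0.714)*1 = 0.1936 - (2.856) = -2.6624.
D < 0, so the roots are the complex-conjugate pair z = (-b +/- i sqrt(-D)) / (2a) = 0.3081 +/- 1.1426i.
For a conjugate pair |z|^2 = z * conj(z) = (product of roots) = c/a = 1/(0.714) = 1.40056, so |z| = sqrt(1.40056) = 1.1835 for both roots.
Moduli of all roots: 1.1835, 1.1835.
All moduli strictly greater than 1? Yes.
Verdict: Invertible.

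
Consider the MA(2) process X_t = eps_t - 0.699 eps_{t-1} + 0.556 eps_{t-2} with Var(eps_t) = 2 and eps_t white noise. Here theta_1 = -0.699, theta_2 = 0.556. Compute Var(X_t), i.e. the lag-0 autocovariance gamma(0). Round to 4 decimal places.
\gamma(0) = 3.5955

For an MA(q) process X_t = eps_t + sum_i theta_i eps_{t-i} with
Var(eps_t) = sigma^2, the variance is
  gamma(0) = sigma^2 * (1 + sum_i theta_i^2).
  sum_i theta_i^2 = (-0.699)^2 + (0.556)^2 = 0.488601 + 0.309136 = 0.797737.
  gamma(0) = 2 * (1 + 0.797737) = 2 * 1.797737 = 3.595474, which rounds to 3.5955.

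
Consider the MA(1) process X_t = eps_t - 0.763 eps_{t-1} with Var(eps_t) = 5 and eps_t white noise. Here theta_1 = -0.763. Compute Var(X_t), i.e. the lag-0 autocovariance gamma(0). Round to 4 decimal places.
\gamma(0) = 7.9108

For an MA(q) process X_t = eps_t + sum_i theta_i eps_{t-i} with
Var(eps_t) = sigma^2, the variance is
  gamma(0) = sigma^2 * (1 + sum_i theta_i^2).
  sum_i theta_i^2 = (-0.763)^2 = 0.582169.
  gamma(0) = 5 * (1 + 0.582169) = 5 * 1.582169 = 7.910845, which rounds to 7.9108.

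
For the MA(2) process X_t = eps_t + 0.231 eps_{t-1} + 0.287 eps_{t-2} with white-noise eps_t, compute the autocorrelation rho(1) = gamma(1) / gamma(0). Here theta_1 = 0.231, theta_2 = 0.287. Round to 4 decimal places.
\rho(1) = 0.2618

For an MA(q) process with theta_0 = 1, the autocovariance is
  gamma(k) = sigma^2 * sum_{i=0..q-k} theta_i * theta_{i+k},
and rho(k) = gamma(k) / gamma(0). Sigma^2 cancels.
  numerator   = (1)*(0.231) + (0.231)*(0.287) = 0.297297.
  denominator = (1)^2 + (0.231)^2 + (0.287)^2 = 1.13573.
  rho(1) = 0.297297 / 1.13573 = 0.2618.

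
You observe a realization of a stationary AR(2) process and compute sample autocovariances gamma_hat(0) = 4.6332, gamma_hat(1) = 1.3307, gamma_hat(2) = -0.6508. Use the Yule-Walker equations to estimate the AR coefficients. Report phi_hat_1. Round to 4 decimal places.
\hat\phi_{1} = 0.3570

The Yule-Walker equations for an AR(p) process read, in matrix form,
  Gamma_p phi = r_p,   with   (Gamma_p)_{ij} = gamma(|i - j|),
                       (r_p)_i = gamma(i),   i,j = 1..p.
Substitute the sample gammas (Toeplitz matrix and right-hand side of size 2):
  Gamma_p = [[4.6332, 1.3307], [1.3307, 4.6332]]
  r_p     = [1.3307, -0.6508]
Written out:
  4.6332 phi_1 + 1.3307 phi_2 = 1.3307
  1.3307 phi_1 + 4.6332 phi_2 = -0.6508
Solve by Cramer's rule:
  det = gamma(0)^2 - gamma(1)^2 = (4.6332)^2 - (1.3307)^2 = 21.46654224 - 1.77076249 = 19.69577975
  phi_hat_1 = [gamma(1) gamma(0) - gamma(1) gamma(2)] / det = [(1.3307)(4.6332) - (1.3307)(-0.6508)] / 19.69577975 = 7.0314188 / 19.69577975 = 0.357
  phi_hat_2 = [gamma(0) gamma(2) - gamma(1)^2] / det = [(4.6332)(-0.6508) - (1.3307)^2] / 19.69577975 = -4.78604905 / 19.69577975 = -0.243
So phi_hat = [0.3570, -0.2430].
Therefore phi_hat_1 = 0.3570.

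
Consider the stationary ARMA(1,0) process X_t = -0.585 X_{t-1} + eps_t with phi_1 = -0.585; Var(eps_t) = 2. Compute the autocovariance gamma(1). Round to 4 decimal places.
\gamma(1) = -1.7787

Multiply the model equation by X_{t-k} and take expectations. With theta_0 = psi_0 = 1 and psi_j the MA(infinity) weights, this gives
  gamma(k) - sum_i phi_i gamma(k-i) = c_k,
  c_k = sigma^2 * sum_{j=k..q} theta_j psi_{j-k}   (c_k = 0 for k > q),
using gamma(-m) = gamma(m).
Pure AR (q = 0): c_0 = sigma^2 = 2, c_k = 0 for k >= 1.
Equations for k = 0 and k = 1 (AR order 1):
  gamma(0) = phi_1 gamma(1) + c_0
  gamma(1) = phi_1 gamma(0) + c_1
Substituting the second into the first: gamma(0) (1 - phi_1^2) = c_0 + phi_1 c_1, so
  gamma(0) = c_0 / (1 - phi_1^2) = 2 / (1 - (-0.585)^2) = 2 / 0.657775 = 3.040553.
  gamma(1) = phi_1 gamma(0) = (-0.585)(3.040553) = -1.778724.
Therefore gamma(1) = -1.7787 (to 4 decimal places).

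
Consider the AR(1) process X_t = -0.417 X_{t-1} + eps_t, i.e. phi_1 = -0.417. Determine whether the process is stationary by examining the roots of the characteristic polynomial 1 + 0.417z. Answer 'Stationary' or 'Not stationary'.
\text{Stationary}

The AR(p) characteristic polynomial is P(z) = 1 + 0.417z.
Stationarity requires all roots to lie outside the unit circle, i.e. |z| > 1 for every root.
This is linear in z: 1 + (0.417) z = 0  =>  z = -1/(0.417) = -2.398082,  |z| = 2.398082.
Moduli of all roots: 2.3981.
All moduli strictly greater than 1? Yes.
Verdict: Stationary.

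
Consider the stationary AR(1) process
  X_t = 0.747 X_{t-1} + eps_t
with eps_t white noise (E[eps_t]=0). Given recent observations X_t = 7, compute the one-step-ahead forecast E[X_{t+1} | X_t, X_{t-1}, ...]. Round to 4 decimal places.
E[X_{t+1} \mid \mathcal F_t] = 5.2290

For an AR(p) model X_t = c + sum_i phi_i X_{t-i} + eps_t, the
one-step-ahead conditional mean is
  E[X_{t+1} | X_t, ...] = c + sum_i phi_i X_{t+1-i}.
Substitute known values:
  E[X_{t+1} | ...] = (0.747) * (7)
                   = 5.2290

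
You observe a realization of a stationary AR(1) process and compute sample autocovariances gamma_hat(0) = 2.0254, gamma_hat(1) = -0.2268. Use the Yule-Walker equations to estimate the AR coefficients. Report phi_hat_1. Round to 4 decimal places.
\hat\phi_{1} = -0.1120

The Yule-Walker equations for an AR(p) process read, in matrix form,
  Gamma_p phi = r_p,   with   (Gamma_p)_{ij} = gamma(|i - j|),
                       (r_p)_i = gamma(i),   i,j = 1..p.
Substitute the sample gammas (Toeplitz matrix and right-hand side of size 1):
  Gamma_p = [[2.0254]]
  r_p     = [-0.2268]
With p = 1 this is the single equation gamma(0) phi_1 = gamma(1):
  phi_hat_1 = gamma(1) / gamma(0) = -0.2268 / 2.0254 = -0.1120.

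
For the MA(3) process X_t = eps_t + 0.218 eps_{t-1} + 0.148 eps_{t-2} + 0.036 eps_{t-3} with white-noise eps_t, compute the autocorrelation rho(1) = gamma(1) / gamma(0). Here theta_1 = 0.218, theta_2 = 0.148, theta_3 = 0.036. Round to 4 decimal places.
\rho(1) = 0.2387

For an MA(q) process with theta_0 = 1, the autocovariance is
  gamma(k) = sigma^2 * sum_{i=0..q-k} theta_i * theta_{i+k},
and rho(k) = gamma(k) / gamma(0). Sigma^2 cancels.
  numerator   = (1)*(0.218) + (0.218)*(0.148) + (0.148)*(0.036) = 0.255592.
  denominator = (1)^2 + (0.218)^2 + (0.148)^2 + (0.036)^2 = 1.070724.
  rho(1) = 0.255592 / 1.070724 = 0.2387.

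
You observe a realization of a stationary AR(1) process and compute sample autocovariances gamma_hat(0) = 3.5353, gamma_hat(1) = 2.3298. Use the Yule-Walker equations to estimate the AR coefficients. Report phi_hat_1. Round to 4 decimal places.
\hat\phi_{1} = 0.6590

The Yule-Walker equations for an AR(p) process read, in matrix form,
  Gamma_p phi = r_p,   with   (Gamma_p)_{ij} = gamma(|i - j|),
                       (r_p)_i = gamma(i),   i,j = 1..p.
Substitute the sample gammas (Toeplitz matrix and right-hand side of size 1):
  Gamma_p = [[3.5353]]
  r_p     = [2.3298]
With p = 1 this is the single equation gamma(0) phi_1 = gamma(1):
  phi_hat_1 = gamma(1) / gamma(0) = 2.3298 / 3.5353 = 0.6590.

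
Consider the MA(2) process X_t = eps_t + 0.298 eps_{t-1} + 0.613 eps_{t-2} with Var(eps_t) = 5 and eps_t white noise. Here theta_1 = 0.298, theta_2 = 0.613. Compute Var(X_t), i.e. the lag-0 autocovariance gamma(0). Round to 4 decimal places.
\gamma(0) = 7.3229

For an MA(q) process X_t = eps_t + sum_i theta_i eps_{t-i} with
Var(eps_t) = sigma^2, the variance is
  gamma(0) = sigma^2 * (1 + sum_i theta_i^2).
  sum_i theta_i^2 = (0.298)^2 + (0.613)^2 = 0.088804 + 0.375769 = 0.464573.
  gamma(0) = 5 * (1 + 0.464573) = 5 * 1.464573 = 7.322865, which rounds to 7.3229.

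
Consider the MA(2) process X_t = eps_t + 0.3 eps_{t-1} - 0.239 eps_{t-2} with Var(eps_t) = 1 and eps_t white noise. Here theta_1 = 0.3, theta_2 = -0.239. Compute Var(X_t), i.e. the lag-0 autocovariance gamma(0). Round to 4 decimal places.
\gamma(0) = 1.1471

For an MA(q) process X_t = eps_t + sum_i theta_i eps_{t-i} with
Var(eps_t) = sigma^2, the variance is
  gamma(0) = sigma^2 * (1 + sum_i theta_i^2).
  sum_i theta_i^2 = (0.3)^2 + (-0.239)^2 = 0.09 + 0.057121 = 0.147121.
  gamma(0) = 1 * (1 + 0.147121) = 1 * 1.147121 = 1.147121, which rounds to 1.1471.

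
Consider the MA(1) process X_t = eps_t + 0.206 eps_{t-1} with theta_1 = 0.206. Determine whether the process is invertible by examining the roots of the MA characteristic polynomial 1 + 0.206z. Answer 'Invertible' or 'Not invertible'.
\text{Invertible}

The MA(q) characteristic polynomial is P(z) = 1 + 0.206z.
Invertibility requires all roots to lie outside the unit circle, i.e. |z| > 1 for every root.
This is linear in z: 1 + (0.206) z = 0  =>  z = -1/(0.206) = -4.854369,  |z| = 4.854369.
Moduli of all roots: 4.8544.
All moduli strictly greater than 1? Yes.
Verdict: Invertible.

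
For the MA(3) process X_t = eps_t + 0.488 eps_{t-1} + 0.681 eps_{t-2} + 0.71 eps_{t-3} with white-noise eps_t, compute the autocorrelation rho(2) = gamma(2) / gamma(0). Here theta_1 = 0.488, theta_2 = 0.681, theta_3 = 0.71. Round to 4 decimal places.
\rho(2) = 0.4658

For an MA(q) process with theta_0 = 1, the autocovariance is
  gamma(k) = sigma^2 * sum_{i=0..q-k} theta_i * theta_{i+k},
and rho(k) = gamma(k) / gamma(0). Sigma^2 cancels.
  numerator   = (1)*(0.681) + (0.488)*(0.71) = 1.02748.
  denominator = (1)^2 + (0.488)^2 + (0.681)^2 + (0.71)^2 = 2.206005.
  rho(2) = 1.02748 / 2.206005 = 0.4658.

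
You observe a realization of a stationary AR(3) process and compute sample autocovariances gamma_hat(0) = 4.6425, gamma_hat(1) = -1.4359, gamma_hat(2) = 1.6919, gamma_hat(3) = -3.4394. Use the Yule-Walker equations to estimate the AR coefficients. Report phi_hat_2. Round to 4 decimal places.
\hat\phi_{2} = 0.1470

The Yule-Walker equations for an AR(p) process read, in matrix form,
  Gamma_p phi = r_p,   with   (Gamma_p)_{ij} = gamma(|i - j|),
                       (r_p)_i = gamma(i),   i,j = 1..p.
Substitute the sample gammas (Toeplitz matrix and right-hand side of size 3):
  Gamma_p = [[4.6425, -1.4359, 1.6919], [-1.4359, 4.6425, -1.4359], [1.6919, -1.4359, 4.6425]]
  r_p     = [-1.4359, 1.6919, -3.4394]
Written out (R1..R3):
  (R1) 4.6425 phi_1 - 1.4359 phi_2 + 1.6919 phi_3 = -1.4359
  (R2) -1.4359 phi_1 + 4.6425 phi_2 - 1.4359 phi_3 = 1.6919
  (R3) 1.6919 phi_1 - 1.4359 phi_2 + 4.6425 phi_3 = -3.4394
Gaussian elimination:
  R2 <- R2 - (-1.4359/4.6425) R1 = R2 - (-0.309295) R1:  4.198384 phi_2 - 0.912605 phi_3 = 1.247784
  R3 <- R3 - (1.6919/4.6425) R1 = R3 - (0.364437) R1:  -0.912605 phi_2 + 4.025909 phi_3 = -2.916105
  R3 <- R3 - (-0.912605/4.198384) R2 = R3 - (-0.21737) R2:  3.827535 phi_3 = -2.644873
Back-substitution:
  phi_hat_3 = -2.644873 / 3.827535 = -0.691012
  phi_hat_2 = (1.247784 - (-0.912605)(-0.691012)) / 4.198384 = 0.147
  phi_hat_1 = (-1.4359 - (-1.4359)(0.147) - (1.6919)(-0.691012)) / 4.6425 = -0.011998
So phi_hat = [-0.0120, 0.1470, -0.6910].
Therefore phi_hat_2 = 0.1470.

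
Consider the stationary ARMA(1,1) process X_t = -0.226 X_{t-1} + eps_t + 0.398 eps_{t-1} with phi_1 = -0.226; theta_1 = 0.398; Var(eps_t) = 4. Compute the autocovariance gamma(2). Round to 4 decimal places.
\gamma(2) = -0.1491

Multiply the model equation by X_{t-k} and take expectations. With theta_0 = psi_0 = 1 and psi_j the MA(infinity) weights, this gives
  gamma(k) - sum_i phi_i gamma(k-i) = c_k,
  c_k = sigma^2 * sum_{j=k..q} theta_j psi_{j-k}   (c_k = 0 for k > q),
using gamma(-m) = gamma(m).
psi-weights needed (psi_j = theta_j + sum_i phi_i psi_{j-i}):
  psi_1 = theta_1 + phi_1 = 0.398 + (-0.226) = 0.172
Right-hand sides:
  c_0 = sigma^2 (1 + theta_1 psi_1) = 4 * (1 + (0.398)(0.172)) = 4 * 1.068456 = 4.273824
  c_1 = sigma^2 theta_1 = 4 * (0.398) = 1.592
  c_2 = 0
Equations for k = 0 and k = 1 (AR order 1):
  gamma(0) = phi_1 gamma(1) + c_0
  gamma(1) = phi_1 gamma(0) + c_1
Substituting the second into the first: gamma(0) (1 - phi_1^2) = c_0 + phi_1 c_1, so
  gamma(0) = (c_0 + phi_1 c_1) / (1 - phi_1^2) = (4.273824 + (-0.226)(1.592)) / (1 - (-0.226)^2) = 3.914032 / 0.948924 = 4.124705.
  gamma(1) = phi_1 gamma(0) + c_1 = (-0.226)(4.124705) + (1.592) = 0.659817.
For k = 2 (> q): gamma(2) = phi_1 gamma(1) = (-0.226)(0.659817) = -0.149119.
Therefore gamma(2) = -0.1491 (to 4 decimal places).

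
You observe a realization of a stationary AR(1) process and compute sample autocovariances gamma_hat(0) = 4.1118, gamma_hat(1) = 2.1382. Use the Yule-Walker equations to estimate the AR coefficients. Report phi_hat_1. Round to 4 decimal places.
\hat\phi_{1} = 0.5200

The Yule-Walker equations for an AR(p) process read, in matrix form,
  Gamma_p phi = r_p,   with   (Gamma_p)_{ij} = gamma(|i - j|),
                       (r_p)_i = gamma(i),   i,j = 1..p.
Substitute the sample gammas (Toeplitz matrix and right-hand side of size 1):
  Gamma_p = [[4.1118]]
  r_p     = [2.1382]
With p = 1 this is the single equation gamma(0) phi_1 = gamma(1):
  phi_hat_1 = gamma(1) / gamma(0) = 2.1382 / 4.1118 = 0.5200.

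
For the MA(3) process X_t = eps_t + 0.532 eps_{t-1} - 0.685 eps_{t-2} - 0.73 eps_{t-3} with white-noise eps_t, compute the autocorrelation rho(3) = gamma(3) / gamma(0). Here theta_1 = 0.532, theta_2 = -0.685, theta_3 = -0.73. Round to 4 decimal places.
\rho(3) = -0.3195

For an MA(q) process with theta_0 = 1, the autocovariance is
  gamma(k) = sigma^2 * sum_{i=0..q-k} theta_i * theta_{i+k},
and rho(k) = gamma(k) / gamma(0). Sigma^2 cancels.
  numerator   = (1)*(-0.73) = -0.73.
  denominator = (1)^2 + (0.532)^2 + (-0.685)^2 + (-0.73)^2 = 2.285149.
  rho(3) = -0.73 / 2.285149 = -0.3195.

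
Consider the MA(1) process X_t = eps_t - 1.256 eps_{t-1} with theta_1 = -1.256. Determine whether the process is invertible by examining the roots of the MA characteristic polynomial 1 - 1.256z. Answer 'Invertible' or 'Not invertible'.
\text{Not invertible}

The MA(q) characteristic polynomial is P(z) = 1 - 1.256z.
Invertibility requires all roots to lie outside the unit circle, i.e. |z| > 1 for every root.
This is linear in z: 1 + (-1.256) z = 0  =>  z = -1/(-1.256) = 0.796178,  |z| = 0.796178.
Moduli of all roots: 0.7962.
All moduli strictly greater than 1? No.
Verdict: Not invertible.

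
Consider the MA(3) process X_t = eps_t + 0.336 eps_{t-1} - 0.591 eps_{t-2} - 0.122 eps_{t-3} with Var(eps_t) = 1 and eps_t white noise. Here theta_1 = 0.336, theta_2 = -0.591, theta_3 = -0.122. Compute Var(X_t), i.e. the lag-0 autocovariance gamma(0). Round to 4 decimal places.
\gamma(0) = 1.4771

For an MA(q) process X_t = eps_t + sum_i theta_i eps_{t-i} with
Var(eps_t) = sigma^2, the variance is
  gamma(0) = sigma^2 * (1 + sum_i theta_i^2).
  sum_i theta_i^2 = (0.336)^2 + (-0.591)^2 + (-0.122)^2 = 0.112896 + 0.349281 + 0.014884 = 0.477061.
  gamma(0) = 1 * (1 + 0.477061) = 1 * 1.477061 = 1.477061, which rounds to 1.4771.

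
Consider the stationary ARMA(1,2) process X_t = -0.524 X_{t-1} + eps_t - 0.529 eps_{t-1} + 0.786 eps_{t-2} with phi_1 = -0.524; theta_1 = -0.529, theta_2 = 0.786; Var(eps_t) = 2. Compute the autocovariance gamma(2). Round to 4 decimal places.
\gamma(2) = 5.5066

Multiply the model equation by X_{t-k} and take expectations. With theta_0 = psi_0 = 1 and psi_j the MA(infinity) weights, this gives
  gamma(k) - sum_i phi_i gamma(k-i) = c_k,
  c_k = sigma^2 * sum_{j=k..q} theta_j psi_{j-k}   (c_k = 0 for k > q),
using gamma(-m) = gamma(m).
psi-weights needed (psi_j = theta_j + sum_i phi_i psi_{j-i}):
  psi_1 = theta_1 + phi_1 = -0.529 + (-0.524) = -1.053
  psi_2 = theta_2 + phi_1 psi_1 = 0.786 + (-0.524)(-1.053) = 1.337772
Right-hand sides:
  c_0 = sigma^2 (1 + theta_1 psi_1 + theta_2 psi_2) = 2 * (1 + (-0.529)(-1.053) + (0.786)(1.337772)) = 2 * 2.608526 = 5.217052
  c_1 = sigma^2 (theta_1 + theta_2 psi_1) = 2 * (-0.529 + (0.786)(-1.053)) = -2.713316
  c_2 = sigma^2 theta_2 = 2 * (0.786) = 1.572
Equations for k = 0 and k = 1 (AR order 1):
  gamma(0) = phi_1 gamma(1) + c_0
  gamma(1) = phi_1 gamma(0) + c_1
Substituting the second into the first: gamma(0) (1 - phi_1^2) = c_0 + phi_1 c_1, so
  gamma(0) = (c_0 + phi_1 c_1) / (1 - phi_1^2) = (5.217052 + (-0.524)(-2.713316)) / (1 - (-0.524)^2) = 6.638829 / 0.725424 = 9.151654.
  gamma(1) = phi_1 gamma(0) + c_1 = (-0.524)(9.151654) + (-2.713316) = -7.508782.
For k = 2: gamma(2) = phi_1 gamma(1) + c_2
  = (-0.524)(-7.508782) + (1.572) = 5.506602.
Therefore gamma(2) = 5.5066 (to 4 decimal places).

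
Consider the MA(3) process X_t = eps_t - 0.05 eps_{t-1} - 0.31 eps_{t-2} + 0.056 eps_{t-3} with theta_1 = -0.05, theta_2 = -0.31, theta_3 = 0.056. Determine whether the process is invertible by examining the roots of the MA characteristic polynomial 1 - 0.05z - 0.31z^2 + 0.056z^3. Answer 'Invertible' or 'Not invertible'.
\text{Invertible}

The MA(q) characteristic polynomial is P(z) = 1 - 0.05z - 0.31z^2 + 0.056z^3.
Invertibility requires all roots to lie outside the unit circle, i.e. |z| > 1 for every root.
Degree 3: look for a simple real root z0 first, then factor out (1 - z/z0) and solve the remaining quadratic.
Testing z0 = 5: P(5) = 1 + (-0.05)(5) + (-0.31)(5)^2 + (0.056)(5)^3
  = 1 + (-0.25) + (-7.75) + (7) = 0.  So z_0 = 5 is a root, |z_0| = 5.
Divide out the factor (1 - 0.2 z) = (1 - z/z0) (since 1/z0 = 0.2):
  P(z) = (1 - 0.2 z)(1 + (0.15) z + (-0.28) z^2)
  [check: z-coef 0.15 - (0.2) = -0.05; z^2-coef -0.28 - (0.2)(0.15) = -0.31; z^3-coef -(0.2)(-0.28) = 0.056.]
Remaining roots from the quadratic factor 1 + (0.15) z + (-0.28) z^2:
  Set 1 + (0.15) z + (-0.28) z^2 = 0, i.e. a z^2 + b z + c = 0 with a = -0.28, b = 0.15, c = 1.
  Discriminant D = b^2 - 4ac = (0.15)^2 - 4*(-0.28)*1 = 0.0225 - (-1.12) = 1.1425.
  D >= 0, so the roots are real: z = (-b +/- sqrt(D)) / (2a) = (-0.15 +/- 1.068878) / (-0.56).
    z_1 = (-0.15 + 1.068878) / (-0.56) = -1.6409,   |z_1| = 1.6409.
    z_2 = (-0.15 - 1.068878) / (-0.56) = 2.1766,   |z_2| = 2.1766.
Moduli of all roots: 5.0000, 1.6409, 2.1766.
All moduli strictly greater than 1? Yes.
Verdict: Invertible.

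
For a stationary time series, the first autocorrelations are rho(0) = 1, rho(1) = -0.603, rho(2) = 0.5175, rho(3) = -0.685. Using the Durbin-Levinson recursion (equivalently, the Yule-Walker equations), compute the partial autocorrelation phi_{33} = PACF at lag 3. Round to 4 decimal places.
\phi_{33} = -0.5050

The PACF at lag k is phi_{kk}, the last component of the solution
to the Yule-Walker system G_k phi = r_k where
  (G_k)_{ij} = rho(|i - j|), (r_k)_i = rho(i), i,j = 1..k.
Equivalently, Durbin-Levinson gives phi_{kk} iteratively:
  phi_{11} = rho(1)
  phi_{kk} = [rho(k) - sum_{j=1..k-1} phi_{k-1,j} rho(k-j)]
            / [1 - sum_{j=1..k-1} phi_{k-1,j} rho(j)],
  phi_{k,j} = phi_{k-1,j} - phi_{kk} phi_{k-1,k-j},  j = 1..k-1.
Step k = 1:
  phi_11 = rho(1) = -0.603.
Step k = 2:
  phi_22 = [rho(2) - phi_11 rho(1)] / [1 - phi_11 rho(1)] = [0.5175 - (-0.603)(-0.603)] / [1 - (-0.603)(-0.603)]
         = 0.153891 / 0.636391 = 0.241818.
  Update: phi_21 = phi_11 - phi_22 phi_11 = -0.603 - (0.241818)(-0.603) = -0.457184.
Step k = 3:
  phi_33 = [rho(3) - phi_21 rho(2) - phi_22 rho(1)] / [1 - phi_21 rho(1) - phi_22 rho(2)]
    numerator   = -0.685 - (-0.457184)(0.5175) - (0.241818)(-0.603) = -0.30259107
    denominator = 1 - (-0.457184)(-0.603) - (0.241818)(0.5175) = 0.59917734
  phi_33 = -0.30259107 / 0.59917734 = -0.505.
Therefore phi_{33} = -0.5050.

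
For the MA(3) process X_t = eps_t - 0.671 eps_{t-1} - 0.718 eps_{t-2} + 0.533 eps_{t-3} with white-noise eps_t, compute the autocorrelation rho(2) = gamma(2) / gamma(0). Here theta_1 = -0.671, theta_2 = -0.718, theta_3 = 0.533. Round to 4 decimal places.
\rho(2) = -0.4781

For an MA(q) process with theta_0 = 1, the autocovariance is
  gamma(k) = sigma^2 * sum_{i=0..q-k} theta_i * theta_{i+k},
and rho(k) = gamma(k) / gamma(0). Sigma^2 cancels.
  numerator   = (1)*(-0.718) + (-0.671)*(0.533) = -1.075643.
  denominator = (1)^2 + (-0.671)^2 + (-0.718)^2 + (0.533)^2 = 2.249854.
  rho(2) = -1.075643 / 2.249854 = -0.4781.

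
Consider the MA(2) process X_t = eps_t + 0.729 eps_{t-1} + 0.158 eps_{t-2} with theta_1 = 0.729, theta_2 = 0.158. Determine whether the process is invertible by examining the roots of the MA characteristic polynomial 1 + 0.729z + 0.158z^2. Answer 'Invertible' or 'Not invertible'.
\text{Invertible}

The MA(q) characteristic polynomial is P(z) = 1 + 0.729z + 0.158z^2.
Invertibility requires all roots to lie outside the unit circle, i.e. |z| > 1 for every root.
Set 1 + (0.729) z + (0.158) z^2 = 0, i.e. a z^2 + b z + c = 0 with a = 0.158, b = 0.729, c = 1.
Discriminant D = b^2 - 4ac = (0.729)^2 - 4*(0.158)*1 = 0.531441 - (0.632) = -0.100559.
D < 0, so the roots are the complex-conjugate pair z = (-b +/- i sqrt(-D)) / (2a) = -2.307 +/- 1.0035i.
For a conjugate pair |z|^2 = z * conj(z) = (product of roots) = c/a = 1/(0.158) = 6.329114, so |z| = sqrt(6.329114) = 2.5158 for both roots.
Moduli of all roots: 2.5158, 2.5158.
All moduli strictly greater than 1? Yes.
Verdict: Invertible.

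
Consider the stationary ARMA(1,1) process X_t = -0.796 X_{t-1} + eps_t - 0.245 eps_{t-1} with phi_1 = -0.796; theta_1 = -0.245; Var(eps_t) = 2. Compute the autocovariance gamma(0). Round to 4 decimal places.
\gamma(0) = 7.9155

Multiply the model equation by X_{t-k} and take expectations. With theta_0 = psi_0 = 1 and psi_j the MA(infinity) weights, this gives
  gamma(k) - sum_i phi_i gamma(k-i) = c_k,
  c_k = sigma^2 * sum_{j=k..q} theta_j psi_{j-k}   (c_k = 0 for k > q),
using gamma(-m) = gamma(m).
psi-weights needed (psi_j = theta_j + sum_i phi_i psi_{j-i}):
  psi_1 = theta_1 + phi_1 = -0.245 + (-0.796) = -1.041
Right-hand sides:
  c_0 = sigma^2 (1 + theta_1 psi_1) = 2 * (1 + (-0.245)(-1.041)) = 2 * 1.255045 = 2.51009
  c_1 = sigma^2 theta_1 = 2 * (-0.245) = -0.49
  c_2 = 0
Equations for k = 0 and k = 1 (AR order 1):
  gamma(0) = phi_1 gamma(1) + c_0
  gamma(1) = phi_1 gamma(0) + c_1
Substituting the second into the first: gamma(0) (1 - phi_1^2) = c_0 + phi_1 c_1, so
  gamma(0) = (c_0 + phi_1 c_1) / (1 - phi_1^2) = (2.51009 + (-0.796)(-0.49)) / (1 - (-0.796)^2) = 2.90013 / 0.366384 = 7.915548.
Therefore gamma(0) = 7.9155 (to 4 decimal places).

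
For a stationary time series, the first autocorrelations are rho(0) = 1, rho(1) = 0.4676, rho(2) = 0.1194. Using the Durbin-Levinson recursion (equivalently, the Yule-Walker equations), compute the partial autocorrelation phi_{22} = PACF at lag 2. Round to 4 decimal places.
\phi_{22} = -0.1270

The PACF at lag k is phi_{kk}, the last component of the solution
to the Yule-Walker system G_k phi = r_k where
  (G_k)_{ij} = rho(|i - j|), (r_k)_i = rho(i), i,j = 1..k.
Equivalently, Durbin-Levinson gives phi_{kk} iteratively:
  phi_{11} = rho(1)
  phi_{kk} = [rho(k) - sum_{j=1..k-1} phi_{k-1,j} rho(k-j)]
            / [1 - sum_{j=1..k-1} phi_{k-1,j} rho(j)],
  phi_{k,j} = phi_{k-1,j} - phi_{kk} phi_{k-1,k-j},  j = 1..k-1.
Step k = 1:
  phi_11 = rho(1) = 0.4676.
Step k = 2:
  phi_22 = [rho(2) - phi_11 rho(1)] / [1 - phi_11 rho(1)] = [0.1194 - (0.4676)(0.4676)] / [1 - (0.4676)(0.4676)]
         = -0.09924976 / 0.78135024 = -0.127.
Therefore phi_{22} = -0.1270.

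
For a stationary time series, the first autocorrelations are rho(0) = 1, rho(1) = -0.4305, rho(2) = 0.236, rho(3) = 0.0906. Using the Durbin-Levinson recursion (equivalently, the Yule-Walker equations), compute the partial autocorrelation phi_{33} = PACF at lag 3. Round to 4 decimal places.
\phi_{33} = 0.2620

The PACF at lag k is phi_{kk}, the last component of the solution
to the Yule-Walker system G_k phi = r_k where
  (G_k)_{ij} = rho(|i - j|), (r_k)_i = rho(i), i,j = 1..k.
Equivalently, Durbin-Levinson gives phi_{kk} iteratively:
  phi_{11} = rho(1)
  phi_{kk} = [rho(k) - sum_{j=1..k-1} phi_{k-1,j} rho(k-j)]
            / [1 - sum_{j=1..k-1} phi_{k-1,j} rho(j)],
  phi_{k,j} = phi_{k-1,j} - phi_{kk} phi_{k-1,k-j},  j = 1..k-1.
Step k = 1:
  phi_11 = rho(1) = -0.4305.
Step k = 2:
  phi_22 = [rho(2) - phi_11 rho(1)] / [1 - phi_11 rho(1)] = [0.236 - (-0.4305)(-0.4305)] / [1 - (-0.4305)(-0.4305)]
         = 0.05066975 / 0.81466975 = 0.062197.
  Update: phi_21 = phi_11 - phi_22 phi_11 = -0.4305 - (0.062197)(-0.4305) = -0.403724.
Step k = 3:
  phi_33 = [rho(3) - phi_21 rho(2) - phi_22 rho(1)] / [1 - phi_21 rho(1) - phi_22 rho(2)]
    numerator   = 0.0906 - (-0.403724)(0.236) - (0.062197)(-0.4305) = 0.21265461
    denominator = 1 - (-0.403724)(-0.4305) - (0.062197)(0.236) = 0.81151826
  phi_33 = 0.21265461 / 0.81151826 = 0.262.
Therefore phi_{33} = 0.2620.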